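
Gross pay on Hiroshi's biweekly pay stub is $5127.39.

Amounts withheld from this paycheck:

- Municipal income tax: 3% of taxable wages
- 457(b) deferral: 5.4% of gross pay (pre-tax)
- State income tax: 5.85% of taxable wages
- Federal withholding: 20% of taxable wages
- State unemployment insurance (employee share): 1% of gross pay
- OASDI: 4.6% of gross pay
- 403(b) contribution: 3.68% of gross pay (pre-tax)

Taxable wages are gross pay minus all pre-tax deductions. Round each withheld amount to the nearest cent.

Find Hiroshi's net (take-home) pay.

457(b) deferral: $5127.39 × 0.054 = $276.88
403(b) contribution: $5127.39 × 0.0368 = $188.69
Pre-tax total = $276.88 + $188.69 = $465.57
Taxable wages = $5127.39 − $465.57 = $4661.82
State income tax: $4661.82 × 0.0585 = $272.72
Federal withholding: $4661.82 × 0.2 = $932.36
Municipal income tax: $4661.82 × 0.03 = $139.85
OASDI: $5127.39 × 0.046 = $235.86
State unemployment insurance (employee share): $5127.39 × 0.01 = $51.27
Total deductions = $276.88 + $188.69 + $272.72 + $932.36 + $139.85 + $235.86 + $51.27 = $2097.63
Net pay = $5127.39 − $2097.63 = $3029.76

$3029.76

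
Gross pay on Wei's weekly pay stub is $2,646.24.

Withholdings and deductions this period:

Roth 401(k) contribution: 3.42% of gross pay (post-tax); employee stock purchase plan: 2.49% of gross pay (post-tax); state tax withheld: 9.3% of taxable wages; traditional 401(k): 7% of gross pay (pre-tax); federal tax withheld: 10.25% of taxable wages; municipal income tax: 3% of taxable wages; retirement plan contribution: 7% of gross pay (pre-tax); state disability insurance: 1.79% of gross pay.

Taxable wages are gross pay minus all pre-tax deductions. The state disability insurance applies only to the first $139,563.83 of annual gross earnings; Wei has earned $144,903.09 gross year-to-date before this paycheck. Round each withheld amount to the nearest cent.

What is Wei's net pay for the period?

$1,606.18

Traditional 401(k): $2,646.24 × 0.07 = $185.24
Retirement plan contribution: $2,646.24 × 0.07 = $185.24
Pre-tax total = $185.24 + $185.24 = $370.48
Taxable wages = $2,646.24 − $370.48 = $2,275.76
Federal tax withheld: $2,275.76 × 0.1025 = $233.27
State tax withheld: $2,275.76 × 0.093 = $211.65
Municipal income tax: $2,275.76 × 0.03 = $68.27
State disability insurance: annual cap $139,563.83 already reached (YTD $144,903.09), so $0.00
Roth 401(k) contribution: $2,646.24 × 0.0342 = $90.50
Employee stock purchase plan: $2,646.24 × 0.0249 = $65.89
Total deductions = $185.24 + $185.24 + $233.27 + $211.65 + $68.27 + $0.00 + $90.50 + $65.89 = $1,040.06
Net pay = $2,646.24 − $1,040.06 = $1,606.18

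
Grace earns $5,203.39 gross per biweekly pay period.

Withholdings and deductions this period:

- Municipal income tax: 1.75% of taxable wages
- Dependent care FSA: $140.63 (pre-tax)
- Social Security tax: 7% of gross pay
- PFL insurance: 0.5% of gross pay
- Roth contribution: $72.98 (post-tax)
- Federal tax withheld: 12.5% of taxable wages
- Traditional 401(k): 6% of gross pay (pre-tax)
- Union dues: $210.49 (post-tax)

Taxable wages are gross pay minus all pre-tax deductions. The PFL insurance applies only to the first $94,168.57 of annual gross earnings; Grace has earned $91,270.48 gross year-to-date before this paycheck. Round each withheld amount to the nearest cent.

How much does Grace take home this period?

$3,411.41

Dependent care FSA: $140.63
Traditional 401(k): $5,203.39 × 0.06 = $312.20
Pre-tax total = $140.63 + $312.20 = $452.83
Taxable wages = $5,203.39 − $452.83 = $4,750.56
Municipal income tax: $4,750.56 × 0.0175 = $83.13
Federal tax withheld: $4,750.56 × 0.125 = $593.82
PFL insurance: only $94,168.57 − $91,270.48 = $2,898.09 of this check is subject → $2,898.09 × 0.005 = $14.49
Social Security tax: $5,203.39 × 0.07 = $364.24
Union dues: $210.49
Roth contribution: $72.98
Total deductions = $140.63 + $312.20 + $83.13 + $593.82 + $14.49 + $364.24 + $210.49 + $72.98 = $1,791.98
Net pay = $5,203.39 − $1,791.98 = $3,411.41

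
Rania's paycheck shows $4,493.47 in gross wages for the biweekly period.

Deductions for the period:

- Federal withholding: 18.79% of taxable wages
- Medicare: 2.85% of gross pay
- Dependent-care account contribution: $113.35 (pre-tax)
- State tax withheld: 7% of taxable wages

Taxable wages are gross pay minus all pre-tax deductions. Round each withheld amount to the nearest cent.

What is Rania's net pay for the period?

$3,122.43

Dependent-care account contribution: $113.35
Taxable wages = $4,493.47 − $113.35 = $4,380.12
Federal withholding: $4,380.12 × 0.1879 = $823.02
State tax withheld: $4,380.12 × 0.07 = $306.61
Medicare: $4,493.47 × 0.0285 = $128.06
Total deductions = $113.35 + $823.02 + $306.61 + $128.06 = $1,371.04
Net pay = $4,493.47 − $1,371.04 = $3,122.43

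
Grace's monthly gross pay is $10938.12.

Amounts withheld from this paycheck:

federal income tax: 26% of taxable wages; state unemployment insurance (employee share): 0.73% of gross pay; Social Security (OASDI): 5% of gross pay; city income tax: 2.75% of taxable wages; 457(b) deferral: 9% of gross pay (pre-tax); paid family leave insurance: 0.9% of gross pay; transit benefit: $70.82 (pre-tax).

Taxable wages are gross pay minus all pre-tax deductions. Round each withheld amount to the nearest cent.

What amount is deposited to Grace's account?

Transit benefit: $70.82
457(b) deferral: $10938.12 × 0.09 = $984.43
Pre-tax total = $70.82 + $984.43 = $1055.25
Taxable wages = $10938.12 − $1055.25 = $9882.87
City income tax: $9882.87 × 0.0275 = $271.78
Federal income tax: $9882.87 × 0.26 = $2569.55
Social Security (OASDI): $10938.12 × 0.05 = $546.91
Paid family leave insurance: $10938.12 × 0.009 = $98.44
State unemployment insurance (employee share): $10938.12 × 0.0073 = $79.85
Total deductions = $70.82 + $984.43 + $271.78 + $2569.55 + $546.91 + $98.44 + $79.85 = $4621.78
Net pay = $10938.12 − $4621.78 = $6316.34

$6316.34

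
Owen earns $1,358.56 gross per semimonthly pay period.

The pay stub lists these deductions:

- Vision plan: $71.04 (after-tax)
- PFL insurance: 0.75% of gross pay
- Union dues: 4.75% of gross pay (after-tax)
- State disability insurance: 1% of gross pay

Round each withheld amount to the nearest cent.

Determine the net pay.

$1,199.21

PFL insurance: $1,358.56 × 0.0075 = $10.19
State disability insurance: $1,358.56 × 0.01 = $13.59
Union dues: $1,358.56 × 0.0475 = $64.53
Vision plan: $71.04
Total deductions = $10.19 + $13.59 + $64.53 + $71.04 = $159.35
Net pay = $1,358.56 − $159.35 = $1,199.21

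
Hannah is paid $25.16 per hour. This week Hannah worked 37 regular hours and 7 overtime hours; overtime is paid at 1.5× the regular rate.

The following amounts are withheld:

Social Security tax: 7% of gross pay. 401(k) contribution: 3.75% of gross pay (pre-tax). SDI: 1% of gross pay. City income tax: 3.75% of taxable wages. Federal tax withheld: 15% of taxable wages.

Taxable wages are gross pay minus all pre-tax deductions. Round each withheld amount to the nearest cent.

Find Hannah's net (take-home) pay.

Regular pay: 37 × $25.16 = $930.92
Overtime pay: 7 × $25.16 × 1.5 = $264.18
Gross pay = $930.92 + $264.18 = $1,195.10
401(k) contribution: $1,195.10 × 0.0375 = $44.82
Taxable wages = $1,195.10 − $44.82 = $1,150.28
City income tax: $1,150.28 × 0.0375 = $43.14
Federal tax withheld: $1,150.28 × 0.15 = $172.54
SDI: $1,195.10 × 0.01 = $11.95
Social Security tax: $1,195.10 × 0.07 = $83.66
Total deductions = $44.82 + $43.14 + $172.54 + $11.95 + $83.66 = $356.11
Net pay = $1,195.10 − $356.11 = $838.99

$838.99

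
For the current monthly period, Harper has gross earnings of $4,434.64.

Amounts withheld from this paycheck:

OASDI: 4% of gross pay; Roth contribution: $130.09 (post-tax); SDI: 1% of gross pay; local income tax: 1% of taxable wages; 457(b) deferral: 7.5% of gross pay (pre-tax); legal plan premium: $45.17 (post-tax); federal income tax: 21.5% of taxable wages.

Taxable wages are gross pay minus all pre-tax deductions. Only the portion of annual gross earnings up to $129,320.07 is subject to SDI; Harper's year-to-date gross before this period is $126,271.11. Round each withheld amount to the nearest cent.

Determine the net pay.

457(b) deferral: $4,434.64 × 0.075 = $332.60
Taxable wages = $4,434.64 − $332.60 = $4,102.04
Federal income tax: $4,102.04 × 0.215 = $881.94
Local income tax: $4,102.04 × 0.01 = $41.02
OASDI: $4,434.64 × 0.04 = $177.39
SDI: only $129,320.07 − $126,271.11 = $3,048.96 of this check is subject → $3,048.96 × 0.01 = $30.49
Roth contribution: $130.09
Legal plan premium: $45.17
Total deductions = $332.60 + $881.94 + $41.02 + $177.39 + $30.49 + $130.09 + $45.17 = $1,638.70
Net pay = $4,434.64 − $1,638.70 = $2,795.94

$2,795.94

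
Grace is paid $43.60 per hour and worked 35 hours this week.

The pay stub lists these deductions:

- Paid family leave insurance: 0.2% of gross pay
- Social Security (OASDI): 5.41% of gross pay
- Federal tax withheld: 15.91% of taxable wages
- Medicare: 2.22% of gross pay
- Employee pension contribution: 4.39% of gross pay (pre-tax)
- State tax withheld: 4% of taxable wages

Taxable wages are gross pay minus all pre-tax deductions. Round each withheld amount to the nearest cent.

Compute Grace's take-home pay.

Gross pay: 35 × $43.60 = $1,526.00
Employee pension contribution: $1,526.00 × 0.0439 = $66.99
Taxable wages = $1,526.00 − $66.99 = $1,459.01
State tax withheld: $1,459.01 × 0.04 = $58.36
Federal tax withheld: $1,459.01 × 0.1591 = $232.13
Social Security (OASDI): $1,526.00 × 0.0541 = $82.56
Medicare: $1,526.00 × 0.0222 = $33.88
Paid family leave insurance: $1,526.00 × 0.002 = $3.05
Total deductions = $66.99 + $58.36 + $232.13 + $82.56 + $33.88 + $3.05 = $476.97
Net pay = $1,526.00 − $476.97 = $1,049.03

$1,049.03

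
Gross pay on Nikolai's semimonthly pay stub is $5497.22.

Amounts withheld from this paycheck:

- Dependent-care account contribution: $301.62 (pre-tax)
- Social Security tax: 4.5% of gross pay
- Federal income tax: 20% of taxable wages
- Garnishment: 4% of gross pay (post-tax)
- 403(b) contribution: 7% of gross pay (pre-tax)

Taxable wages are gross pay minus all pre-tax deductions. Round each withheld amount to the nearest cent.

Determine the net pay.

$3381.37

403(b) contribution: $5497.22 × 0.07 = $384.81
Dependent-care account contribution: $301.62
Pre-tax total = $384.81 + $301.62 = $686.43
Taxable wages = $5497.22 − $686.43 = $4810.79
Federal income tax: $4810.79 × 0.2 = $962.16
Social Security tax: $5497.22 × 0.045 = $247.37
Garnishment: $5497.22 × 0.04 = $219.89
Total deductions = $384.81 + $301.62 + $962.16 + $247.37 + $219.89 = $2115.85
Net pay = $5497.22 − $2115.85 = $3381.37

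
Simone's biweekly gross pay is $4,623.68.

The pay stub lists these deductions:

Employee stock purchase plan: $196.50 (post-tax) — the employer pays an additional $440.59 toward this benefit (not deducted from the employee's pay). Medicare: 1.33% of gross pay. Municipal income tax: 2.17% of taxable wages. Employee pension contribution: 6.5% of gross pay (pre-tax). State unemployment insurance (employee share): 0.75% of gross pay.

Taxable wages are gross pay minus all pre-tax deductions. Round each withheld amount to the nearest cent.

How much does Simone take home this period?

$3,936.66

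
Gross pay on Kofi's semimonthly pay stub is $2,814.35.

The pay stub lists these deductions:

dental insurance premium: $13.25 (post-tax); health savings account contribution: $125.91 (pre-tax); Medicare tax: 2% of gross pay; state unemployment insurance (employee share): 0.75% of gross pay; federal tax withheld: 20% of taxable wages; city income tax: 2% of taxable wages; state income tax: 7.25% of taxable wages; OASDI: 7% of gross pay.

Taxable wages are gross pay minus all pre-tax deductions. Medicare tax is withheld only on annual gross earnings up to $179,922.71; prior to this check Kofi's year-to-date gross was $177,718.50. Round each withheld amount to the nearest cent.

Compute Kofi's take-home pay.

Health savings account contribution: $125.91
Taxable wages = $2,814.35 − $125.91 = $2,688.44
Federal tax withheld: $2,688.44 × 0.2 = $537.69
City income tax: $2,688.44 × 0.02 = $53.77
State income tax: $2,688.44 × 0.0725 = $194.91
OASDI: $2,814.35 × 0.07 = $197.00
State unemployment insurance (employee share): $2,814.35 × 0.0075 = $21.11
Medicare tax: only $179,922.71 − $177,718.50 = $2,204.21 of this check is subject → $2,204.21 × 0.02 = $44.08
Dental insurance premium: $13.25
Total deductions = $125.91 + $537.69 + $53.77 + $194.91 + $197.00 + $21.11 + $44.08 + $13.25 = $1,187.72
Net pay = $2,814.35 − $1,187.72 = $1,626.63

$1,626.63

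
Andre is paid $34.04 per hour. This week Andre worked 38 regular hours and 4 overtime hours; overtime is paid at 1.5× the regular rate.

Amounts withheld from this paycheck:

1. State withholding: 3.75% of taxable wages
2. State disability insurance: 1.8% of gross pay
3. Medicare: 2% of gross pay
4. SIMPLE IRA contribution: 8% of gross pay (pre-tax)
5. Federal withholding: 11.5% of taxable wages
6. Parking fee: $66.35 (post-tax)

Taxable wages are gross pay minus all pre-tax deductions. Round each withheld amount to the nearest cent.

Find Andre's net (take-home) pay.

Regular pay: 38 × $34.04 = $1,293.52
Overtime pay: 4 × $34.04 × 1.5 = $204.24
Gross pay = $1,293.52 + $204.24 = $1,497.76
SIMPLE IRA contribution: $1,497.76 × 0.08 = $119.82
Taxable wages = $1,497.76 − $119.82 = $1,377.94
Federal withholding: $1,377.94 × 0.115 = $158.46
State withholding: $1,377.94 × 0.0375 = $51.67
State disability insurance: $1,497.76 × 0.018 = $26.96
Medicare: $1,497.76 × 0.02 = $29.96
Parking fee: $66.35
Total deductions = $119.82 + $158.46 + $51.67 + $26.96 + $29.96 + $66.35 = $453.22
Net pay = $1,497.76 − $453.22 = $1,044.54

$1,044.54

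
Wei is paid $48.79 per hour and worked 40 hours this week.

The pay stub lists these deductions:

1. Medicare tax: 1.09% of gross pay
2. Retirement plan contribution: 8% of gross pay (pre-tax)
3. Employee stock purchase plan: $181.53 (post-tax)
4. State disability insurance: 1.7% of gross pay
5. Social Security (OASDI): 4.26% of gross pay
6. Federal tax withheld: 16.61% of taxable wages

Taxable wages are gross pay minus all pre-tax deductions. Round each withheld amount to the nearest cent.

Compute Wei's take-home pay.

$1,178.12

Gross pay: 40 × $48.79 = $1,951.60
Retirement plan contribution: $1,951.60 × 0.08 = $156.13
Taxable wages = $1,951.60 − $156.13 = $1,795.47
Federal tax withheld: $1,795.47 × 0.1661 = $298.23
State disability insurance: $1,951.60 × 0.017 = $33.18
Medicare tax: $1,951.60 × 0.0109 = $21.27
Social Security (OASDI): $1,951.60 × 0.0426 = $83.14
Employee stock purchase plan: $181.53
Total deductions = $156.13 + $298.23 + $33.18 + $21.27 + $83.14 + $181.53 = $773.48
Net pay = $1,951.60 − $773.48 = $1,178.12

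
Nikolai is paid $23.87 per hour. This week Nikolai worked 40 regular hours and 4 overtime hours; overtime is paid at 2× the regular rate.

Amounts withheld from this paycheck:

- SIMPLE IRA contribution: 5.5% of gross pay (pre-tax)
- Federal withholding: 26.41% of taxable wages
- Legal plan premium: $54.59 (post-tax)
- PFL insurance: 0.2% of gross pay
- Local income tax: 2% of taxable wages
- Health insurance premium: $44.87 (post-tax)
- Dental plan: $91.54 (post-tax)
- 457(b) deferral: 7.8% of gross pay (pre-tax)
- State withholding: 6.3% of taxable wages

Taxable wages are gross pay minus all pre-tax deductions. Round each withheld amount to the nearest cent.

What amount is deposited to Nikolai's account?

Regular pay: 40 × $23.87 = $954.80
Overtime pay: 4 × $23.87 × 2 = $190.96
Gross pay = $954.80 + $190.96 = $1145.76
457(b) deferral: $1145.76 × 0.078 = $89.37
SIMPLE IRA contribution: $1145.76 × 0.055 = $63.02
Pre-tax total = $89.37 + $63.02 = $152.39
Taxable wages = $1145.76 − $152.39 = $993.37
Local income tax: $993.37 × 0.02 = $19.87
Federal withholding: $993.37 × 0.2641 = $262.35
State withholding: $993.37 × 0.063 = $62.58
PFL insurance: $1145.76 × 0.002 = $2.29
Health insurance premium: $44.87
Legal plan premium: $54.59
Dental plan: $91.54
Total deductions = $89.37 + $63.02 + $19.87 + $262.35 + $62.58 + $2.29 + $44.87 + $54.59 + $91.54 = $690.48
Net pay = $1145.76 − $690.48 = $455.28

$455.28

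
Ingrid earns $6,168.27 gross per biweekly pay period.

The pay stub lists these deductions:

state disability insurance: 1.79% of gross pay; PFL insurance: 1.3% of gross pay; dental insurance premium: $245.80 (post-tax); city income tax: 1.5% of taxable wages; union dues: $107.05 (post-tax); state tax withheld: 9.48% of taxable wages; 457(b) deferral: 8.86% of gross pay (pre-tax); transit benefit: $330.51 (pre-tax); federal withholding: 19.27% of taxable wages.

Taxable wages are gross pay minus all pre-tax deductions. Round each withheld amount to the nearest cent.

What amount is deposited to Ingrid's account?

Transit benefit: $330.51
457(b) deferral: $6,168.27 × 0.0886 = $546.51
Pre-tax total = $330.51 + $546.51 = $877.02
Taxable wages = $6,168.27 − $877.02 = $5,291.25
State tax withheld: $5,291.25 × 0.0948 = $501.61
Federal withholding: $5,291.25 × 0.1927 = $1,019.62
City income tax: $5,291.25 × 0.015 = $79.37
State disability insurance: $6,168.27 × 0.0179 = $110.41
PFL insurance: $6,168.27 × 0.013 = $80.19
Union dues: $107.05
Dental insurance premium: $245.80
Total deductions = $330.51 + $546.51 + $501.61 + $1,019.62 + $79.37 + $110.41 + $80.19 + $107.05 + $245.80 = $3,021.07
Net pay = $6,168.27 − $3,021.07 = $3,147.20

$3,147.20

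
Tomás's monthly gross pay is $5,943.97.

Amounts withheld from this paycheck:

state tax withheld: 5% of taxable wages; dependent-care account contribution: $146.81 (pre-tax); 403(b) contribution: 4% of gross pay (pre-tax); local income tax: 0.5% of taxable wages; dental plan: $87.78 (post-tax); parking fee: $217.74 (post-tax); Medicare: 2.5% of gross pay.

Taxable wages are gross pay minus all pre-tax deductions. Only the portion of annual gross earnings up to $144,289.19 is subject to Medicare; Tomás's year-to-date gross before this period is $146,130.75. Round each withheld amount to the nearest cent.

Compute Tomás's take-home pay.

Dependent-care account contribution: $146.81
403(b) contribution: $5,943.97 × 0.04 = $237.76
Pre-tax total = $146.81 + $237.76 = $384.57
Taxable wages = $5,943.97 − $384.57 = $5,559.40
Local income tax: $5,559.40 × 0.005 = $27.80
State tax withheld: $5,559.40 × 0.05 = $277.97
Medicare: annual cap $144,289.19 already reached (YTD $146,130.75), so $0.00
Parking fee: $217.74
Dental plan: $87.78
Total deductions = $146.81 + $237.76 + $27.80 + $277.97 + $0.00 + $217.74 + $87.78 = $995.86
Net pay = $5,943.97 − $995.86 = $4,948.11

$4,948.11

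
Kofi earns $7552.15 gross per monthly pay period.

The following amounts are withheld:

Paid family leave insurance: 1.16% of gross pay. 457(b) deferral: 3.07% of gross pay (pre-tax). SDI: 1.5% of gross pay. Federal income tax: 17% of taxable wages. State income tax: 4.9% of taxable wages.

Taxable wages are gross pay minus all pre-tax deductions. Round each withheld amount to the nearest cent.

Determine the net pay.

457(b) deferral: $7552.15 × 0.0307 = $231.85
Taxable wages = $7552.15 − $231.85 = $7320.30
Federal income tax: $7320.30 × 0.17 = $1244.45
State income tax: $7320.30 × 0.049 = $358.69
Paid family leave insurance: $7552.15 × 0.0116 = $87.60
SDI: $7552.15 × 0.015 = $113.28
Total deductions = $231.85 + $1244.45 + $358.69 + $87.60 + $113.28 = $2035.87
Net pay = $7552.15 − $2035.87 = $5516.28

$5516.28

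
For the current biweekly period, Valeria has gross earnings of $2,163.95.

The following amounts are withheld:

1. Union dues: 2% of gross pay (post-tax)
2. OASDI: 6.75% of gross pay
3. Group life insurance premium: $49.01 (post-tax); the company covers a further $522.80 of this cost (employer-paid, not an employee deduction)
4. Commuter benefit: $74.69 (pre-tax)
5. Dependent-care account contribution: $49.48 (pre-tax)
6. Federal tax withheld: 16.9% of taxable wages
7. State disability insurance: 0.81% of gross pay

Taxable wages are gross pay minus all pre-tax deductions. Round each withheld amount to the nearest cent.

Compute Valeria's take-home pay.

Commuter benefit: $74.69
Dependent-care account contribution: $49.48
Pre-tax total = $74.69 + $49.48 = $124.17
Taxable wages = $2,163.95 − $124.17 = $2,039.78
Federal tax withheld: $2,039.78 × 0.169 = $344.72
OASDI: $2,163.95 × 0.0675 = $146.07
State disability insurance: $2,163.95 × 0.0081 = $17.53
Union dues: $2,163.95 × 0.02 = $43.28
Group life insurance premium: $49.01
(Employer's $522.80 toward group life insurance premium is not withheld from the employee.)
Total deductions = $74.69 + $49.48 + $344.72 + $146.07 + $17.53 + $43.28 + $49.01 = $724.78
Net pay = $2,163.95 − $724.78 = $1,439.17

$1,439.17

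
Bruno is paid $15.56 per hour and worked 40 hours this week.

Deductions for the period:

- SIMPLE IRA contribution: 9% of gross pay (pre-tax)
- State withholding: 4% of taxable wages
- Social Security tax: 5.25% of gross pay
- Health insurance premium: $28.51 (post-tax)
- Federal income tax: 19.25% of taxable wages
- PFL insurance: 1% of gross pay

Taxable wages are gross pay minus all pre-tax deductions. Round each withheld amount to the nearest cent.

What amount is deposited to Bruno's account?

Gross pay: 40 × $15.56 = $622.40
SIMPLE IRA contribution: $622.40 × 0.09 = $56.02
Taxable wages = $622.40 − $56.02 = $566.38
Federal income tax: $566.38 × 0.1925 = $109.03
State withholding: $566.38 × 0.04 = $22.66
Social Security tax: $622.40 × 0.0525 = $32.68
PFL insurance: $622.40 × 0.01 = $6.22
Health insurance premium: $28.51
Total deductions = $56.02 + $109.03 + $22.66 + $32.68 + $6.22 + $28.51 = $255.12
Net pay = $622.40 − $255.12 = $367.28

$367.28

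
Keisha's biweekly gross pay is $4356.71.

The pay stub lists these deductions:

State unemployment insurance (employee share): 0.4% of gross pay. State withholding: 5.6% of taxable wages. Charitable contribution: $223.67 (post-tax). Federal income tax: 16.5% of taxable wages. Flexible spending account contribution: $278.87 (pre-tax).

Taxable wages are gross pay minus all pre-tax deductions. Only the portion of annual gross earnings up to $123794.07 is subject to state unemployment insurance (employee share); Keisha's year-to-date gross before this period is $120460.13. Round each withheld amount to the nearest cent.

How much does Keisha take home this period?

$2939.63

Flexible spending account contribution: $278.87
Taxable wages = $4356.71 − $278.87 = $4077.84
Federal income tax: $4077.84 × 0.165 = $672.84
State withholding: $4077.84 × 0.056 = $228.36
State unemployment insurance (employee share): only $123794.07 − $120460.13 = $3333.94 of this check is subject → $3333.94 × 0.004 = $13.34
Charitable contribution: $223.67
Total deductions = $278.87 + $672.84 + $228.36 + $13.34 + $223.67 = $1417.08
Net pay = $4356.71 − $1417.08 = $2939.63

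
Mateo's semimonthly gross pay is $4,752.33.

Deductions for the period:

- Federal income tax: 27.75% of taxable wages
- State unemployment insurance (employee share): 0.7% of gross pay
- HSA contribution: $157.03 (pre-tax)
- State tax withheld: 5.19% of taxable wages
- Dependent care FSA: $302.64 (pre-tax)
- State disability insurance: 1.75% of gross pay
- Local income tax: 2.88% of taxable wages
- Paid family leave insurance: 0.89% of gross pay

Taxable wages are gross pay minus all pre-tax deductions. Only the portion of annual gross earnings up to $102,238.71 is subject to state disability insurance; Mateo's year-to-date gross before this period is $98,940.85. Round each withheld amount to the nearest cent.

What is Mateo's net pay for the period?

HSA contribution: $157.03
Dependent care FSA: $302.64
Pre-tax total = $157.03 + $302.64 = $459.67
Taxable wages = $4,752.33 − $459.67 = $4,292.66
Local income tax: $4,292.66 × 0.0288 = $123.63
Federal income tax: $4,292.66 × 0.2775 = $1,191.21
State tax withheld: $4,292.66 × 0.0519 = $222.79
State unemployment insurance (employee share): $4,752.33 × 0.007 = $33.27
State disability insurance: only $102,238.71 − $98,940.85 = $3,297.86 of this check is subject → $3,297.86 × 0.0175 = $57.71
Paid family leave insurance: $4,752.33 × 0.0089 = $42.30
Total deductions = $157.03 + $302.64 + $123.63 + $1,191.21 + $222.79 + $33.27 + $57.71 + $42.30 = $2,130.58
Net pay = $4,752.33 − $2,130.58 = $2,621.75

$2,621.75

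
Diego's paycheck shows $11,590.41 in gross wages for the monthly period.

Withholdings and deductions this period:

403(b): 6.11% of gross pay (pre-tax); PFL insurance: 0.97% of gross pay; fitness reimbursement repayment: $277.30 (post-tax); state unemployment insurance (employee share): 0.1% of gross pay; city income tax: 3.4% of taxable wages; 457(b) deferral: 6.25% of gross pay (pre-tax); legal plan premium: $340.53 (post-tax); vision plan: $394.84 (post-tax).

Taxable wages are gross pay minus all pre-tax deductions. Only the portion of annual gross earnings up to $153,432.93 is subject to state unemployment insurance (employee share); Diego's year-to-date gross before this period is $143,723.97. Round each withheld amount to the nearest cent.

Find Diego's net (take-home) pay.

$8,677.66

403(b): $11,590.41 × 0.0611 = $708.17
457(b) deferral: $11,590.41 × 0.0625 = $724.40
Pre-tax total = $708.17 + $724.40 = $1,432.57
Taxable wages = $11,590.41 − $1,432.57 = $10,157.84
City income tax: $10,157.84 × 0.034 = $345.37
State unemployment insurance (employee share): only $153,432.93 − $143,723.97 = $9,708.96 of this check is subject → $9,708.96 × 0.001 = $9.71
PFL insurance: $11,590.41 × 0.0097 = $112.43
Legal plan premium: $340.53
Vision plan: $394.84
Fitness reimbursement repayment: $277.30
Total deductions = $708.17 + $724.40 + $345.37 + $9.71 + $112.43 + $340.53 + $394.84 + $277.30 = $2,912.75
Net pay = $11,590.41 − $2,912.75 = $8,677.66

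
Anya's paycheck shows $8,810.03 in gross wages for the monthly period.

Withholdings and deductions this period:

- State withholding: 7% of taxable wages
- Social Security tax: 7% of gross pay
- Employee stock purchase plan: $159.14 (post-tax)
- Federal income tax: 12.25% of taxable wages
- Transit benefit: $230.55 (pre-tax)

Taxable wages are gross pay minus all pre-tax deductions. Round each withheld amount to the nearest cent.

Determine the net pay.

$6,152.09

Transit benefit: $230.55
Taxable wages = $8,810.03 − $230.55 = $8,579.48
State withholding: $8,579.48 × 0.07 = $600.56
Federal income tax: $8,579.48 × 0.1225 = $1,050.99
Social Security tax: $8,810.03 × 0.07 = $616.70
Employee stock purchase plan: $159.14
Total deductions = $230.55 + $600.56 + $1,050.99 + $616.70 + $159.14 = $2,657.94
Net pay = $8,810.03 − $2,657.94 = $6,152.09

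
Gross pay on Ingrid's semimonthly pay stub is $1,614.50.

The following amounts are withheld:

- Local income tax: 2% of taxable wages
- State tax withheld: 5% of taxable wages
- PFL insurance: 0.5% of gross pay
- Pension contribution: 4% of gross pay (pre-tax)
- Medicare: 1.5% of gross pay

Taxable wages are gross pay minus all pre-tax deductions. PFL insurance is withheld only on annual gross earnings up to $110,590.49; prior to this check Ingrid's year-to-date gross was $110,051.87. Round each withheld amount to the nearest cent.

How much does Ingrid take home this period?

Pension contribution: $1,614.50 × 0.04 = $64.58
Taxable wages = $1,614.50 − $64.58 = $1,549.92
Local income tax: $1,549.92 × 0.02 = $31.00
State tax withheld: $1,549.92 × 0.05 = $77.50
Medicare: $1,614.50 × 0.015 = $24.22
PFL insurance: only $110,590.49 − $110,051.87 = $538.62 of this check is subject → $538.62 × 0.005 = $2.69
Total deductions = $64.58 + $31.00 + $77.50 + $24.22 + $2.69 = $199.99
Net pay = $1,614.50 − $199.99 = $1,414.51

$1,414.51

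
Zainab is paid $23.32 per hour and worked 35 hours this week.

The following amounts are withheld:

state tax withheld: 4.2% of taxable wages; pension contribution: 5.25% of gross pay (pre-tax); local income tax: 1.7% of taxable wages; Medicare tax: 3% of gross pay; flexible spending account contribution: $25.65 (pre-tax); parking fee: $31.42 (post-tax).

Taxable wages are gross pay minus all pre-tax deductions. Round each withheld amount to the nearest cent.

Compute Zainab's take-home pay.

$647.68

Gross pay: 35 × $23.32 = $816.20
Pension contribution: $816.20 × 0.0525 = $42.85
Flexible spending account contribution: $25.65
Pre-tax total = $42.85 + $25.65 = $68.50
Taxable wages = $816.20 − $68.50 = $747.70
Local income tax: $747.70 × 0.017 = $12.71
State tax withheld: $747.70 × 0.042 = $31.40
Medicare tax: $816.20 × 0.03 = $24.49
Parking fee: $31.42
Total deductions = $42.85 + $25.65 + $12.71 + $31.40 + $24.49 + $31.42 = $168.52
Net pay = $816.20 − $168.52 = $647.68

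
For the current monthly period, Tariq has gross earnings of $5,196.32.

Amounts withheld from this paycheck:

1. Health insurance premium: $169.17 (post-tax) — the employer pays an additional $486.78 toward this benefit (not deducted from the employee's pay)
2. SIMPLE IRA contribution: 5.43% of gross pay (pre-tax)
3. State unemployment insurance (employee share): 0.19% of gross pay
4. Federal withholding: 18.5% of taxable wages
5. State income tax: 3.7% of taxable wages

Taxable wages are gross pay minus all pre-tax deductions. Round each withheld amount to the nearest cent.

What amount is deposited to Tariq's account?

SIMPLE IRA contribution: $5,196.32 × 0.0543 = $282.16
Taxable wages = $5,196.32 − $282.16 = $4,914.16
Federal withholding: $4,914.16 × 0.185 = $909.12
State income tax: $4,914.16 × 0.037 = $181.82
State unemployment insurance (employee share): $5,196.32 × 0.0019 = $9.87
Health insurance premium: $169.17
(Employer's $486.78 toward health insurance premium is not withheld from the employee.)
Total deductions = $282.16 + $909.12 + $181.82 + $9.87 + $169.17 = $1,552.14
Net pay = $5,196.32 − $1,552.14 = $3,644.18

$3,644.18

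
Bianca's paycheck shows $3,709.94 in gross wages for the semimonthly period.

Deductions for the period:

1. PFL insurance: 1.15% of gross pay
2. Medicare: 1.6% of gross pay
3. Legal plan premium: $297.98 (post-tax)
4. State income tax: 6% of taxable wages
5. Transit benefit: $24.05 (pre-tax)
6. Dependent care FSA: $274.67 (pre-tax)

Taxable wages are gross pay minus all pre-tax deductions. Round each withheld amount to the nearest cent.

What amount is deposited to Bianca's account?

$2,806.55

Transit benefit: $24.05
Dependent care FSA: $274.67
Pre-tax total = $24.05 + $274.67 = $298.72
Taxable wages = $3,709.94 − $298.72 = $3,411.22
State income tax: $3,411.22 × 0.06 = $204.67
Medicare: $3,709.94 × 0.016 = $59.36
PFL insurance: $3,709.94 × 0.0115 = $42.66
Legal plan premium: $297.98
Total deductions = $24.05 + $274.67 + $204.67 + $59.36 + $42.66 + $297.98 = $903.39
Net pay = $3,709.94 − $903.39 = $2,806.55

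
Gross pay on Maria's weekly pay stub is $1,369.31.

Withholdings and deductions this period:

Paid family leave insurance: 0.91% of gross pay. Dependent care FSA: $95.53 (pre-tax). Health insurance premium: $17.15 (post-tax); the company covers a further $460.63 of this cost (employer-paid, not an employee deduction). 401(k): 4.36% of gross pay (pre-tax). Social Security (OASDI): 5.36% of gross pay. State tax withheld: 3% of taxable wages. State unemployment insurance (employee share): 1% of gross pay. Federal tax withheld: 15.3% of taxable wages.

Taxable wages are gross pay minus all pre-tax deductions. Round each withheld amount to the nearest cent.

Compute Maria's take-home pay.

$875.21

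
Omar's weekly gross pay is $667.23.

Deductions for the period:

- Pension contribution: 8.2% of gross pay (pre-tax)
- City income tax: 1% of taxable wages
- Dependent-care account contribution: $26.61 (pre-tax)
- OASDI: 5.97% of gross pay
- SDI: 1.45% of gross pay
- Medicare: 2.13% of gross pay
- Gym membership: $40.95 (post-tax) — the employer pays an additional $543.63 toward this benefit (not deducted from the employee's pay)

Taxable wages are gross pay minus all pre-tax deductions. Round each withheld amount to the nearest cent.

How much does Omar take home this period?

$475.39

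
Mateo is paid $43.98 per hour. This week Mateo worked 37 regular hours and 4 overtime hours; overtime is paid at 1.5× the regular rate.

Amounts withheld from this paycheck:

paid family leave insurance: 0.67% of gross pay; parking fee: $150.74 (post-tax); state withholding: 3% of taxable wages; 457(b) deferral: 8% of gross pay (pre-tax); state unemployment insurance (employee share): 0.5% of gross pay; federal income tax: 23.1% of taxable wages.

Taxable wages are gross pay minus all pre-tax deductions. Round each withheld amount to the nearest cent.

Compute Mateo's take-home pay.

$1,112.87

Regular pay: 37 × $43.98 = $1,627.26
Overtime pay: 4 × $43.98 × 1.5 = $263.88
Gross pay = $1,627.26 + $263.88 = $1,891.14
457(b) deferral: $1,891.14 × 0.08 = $151.29
Taxable wages = $1,891.14 − $151.29 = $1,739.85
State withholding: $1,739.85 × 0.03 = $52.20
Federal income tax: $1,739.85 × 0.231 = $401.91
Paid family leave insurance: $1,891.14 × 0.0067 = $12.67
State unemployment insurance (employee share): $1,891.14 × 0.005 = $9.46
Parking fee: $150.74
Total deductions = $151.29 + $52.20 + $401.91 + $12.67 + $9.46 + $150.74 = $778.27
Net pay = $1,891.14 − $778.27 = $1,112.87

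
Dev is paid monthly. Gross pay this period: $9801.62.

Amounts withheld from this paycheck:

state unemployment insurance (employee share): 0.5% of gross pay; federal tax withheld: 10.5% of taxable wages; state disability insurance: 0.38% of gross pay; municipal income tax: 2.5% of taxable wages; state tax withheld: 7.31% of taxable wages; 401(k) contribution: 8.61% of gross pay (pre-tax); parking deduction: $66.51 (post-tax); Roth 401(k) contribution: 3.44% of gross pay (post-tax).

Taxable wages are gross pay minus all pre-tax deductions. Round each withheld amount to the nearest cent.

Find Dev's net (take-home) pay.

401(k) contribution: $9801.62 × 0.0861 = $843.92
Taxable wages = $9801.62 − $843.92 = $8957.70
State tax withheld: $8957.70 × 0.0731 = $654.81
Federal tax withheld: $8957.70 × 0.105 = $940.56
Municipal income tax: $8957.70 × 0.025 = $223.94
State unemployment insurance (employee share): $9801.62 × 0.005 = $49.01
State disability insurance: $9801.62 × 0.0038 = $37.25
Parking deduction: $66.51
Roth 401(k) contribution: $9801.62 × 0.0344 = $337.18
Total deductions = $843.92 + $654.81 + $940.56 + $223.94 + $49.01 + $37.25 + $66.51 + $337.18 = $3153.18
Net pay = $9801.62 − $3153.18 = $6648.44

$6648.44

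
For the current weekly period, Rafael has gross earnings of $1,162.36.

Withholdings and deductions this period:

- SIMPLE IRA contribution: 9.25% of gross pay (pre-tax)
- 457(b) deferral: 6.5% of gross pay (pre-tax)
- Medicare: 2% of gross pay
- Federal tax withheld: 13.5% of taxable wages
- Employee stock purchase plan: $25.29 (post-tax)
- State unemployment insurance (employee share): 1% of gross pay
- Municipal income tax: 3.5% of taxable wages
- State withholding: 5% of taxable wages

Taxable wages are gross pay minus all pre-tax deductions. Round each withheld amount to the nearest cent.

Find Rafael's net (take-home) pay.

457(b) deferral: $1,162.36 × 0.065 = $75.55
SIMPLE IRA contribution: $1,162.36 × 0.0925 = $107.52
Pre-tax total = $75.55 + $107.52 = $183.07
Taxable wages = $1,162.36 − $183.07 = $979.29
State withholding: $979.29 × 0.05 = $48.96
Federal tax withheld: $979.29 × 0.135 = $132.20
Municipal income tax: $979.29 × 0.035 = $34.28
State unemployment insurance (employee share): $1,162.36 × 0.01 = $11.62
Medicare: $1,162.36 × 0.02 = $23.25
Employee stock purchase plan: $25.29
Total deductions = $75.55 + $107.52 + $48.96 + $132.20 + $34.28 + $11.62 + $23.25 + $25.29 = $458.67
Net pay = $1,162.36 − $458.67 = $703.69

$703.69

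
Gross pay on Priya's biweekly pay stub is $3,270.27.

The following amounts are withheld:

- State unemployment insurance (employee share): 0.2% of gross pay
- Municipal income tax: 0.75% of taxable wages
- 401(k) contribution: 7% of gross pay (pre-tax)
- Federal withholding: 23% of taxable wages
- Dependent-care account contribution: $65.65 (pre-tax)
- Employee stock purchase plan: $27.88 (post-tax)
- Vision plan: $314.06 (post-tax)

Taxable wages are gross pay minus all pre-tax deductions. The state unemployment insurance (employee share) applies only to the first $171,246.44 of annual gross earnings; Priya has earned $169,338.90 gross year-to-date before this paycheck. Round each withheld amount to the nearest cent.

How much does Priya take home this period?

$1,923.21

401(k) contribution: $3,270.27 × 0.07 = $228.92
Dependent-care account contribution: $65.65
Pre-tax total = $228.92 + $65.65 = $294.57
Taxable wages = $3,270.27 − $294.57 = $2,975.70
Federal withholding: $2,975.70 × 0.23 = $684.41
Municipal income tax: $2,975.70 × 0.0075 = $22.32
State unemployment insurance (employee share): only $171,246.44 − $169,338.90 = $1,907.54 of this check is subject → $1,907.54 × 0.002 = $3.82
Employee stock purchase plan: $27.88
Vision plan: $314.06
Total deductions = $228.92 + $65.65 + $684.41 + $22.32 + $3.82 + $27.88 + $314.06 = $1,347.06
Net pay = $3,270.27 − $1,347.06 = $1,923.21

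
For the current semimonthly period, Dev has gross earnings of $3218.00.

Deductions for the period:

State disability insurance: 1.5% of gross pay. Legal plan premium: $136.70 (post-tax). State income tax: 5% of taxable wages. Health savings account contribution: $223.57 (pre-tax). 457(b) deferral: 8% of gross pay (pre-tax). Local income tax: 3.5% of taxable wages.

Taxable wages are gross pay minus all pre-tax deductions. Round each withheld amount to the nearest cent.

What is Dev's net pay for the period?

$2319.38

457(b) deferral: $3218.00 × 0.08 = $257.44
Health savings account contribution: $223.57
Pre-tax total = $257.44 + $223.57 = $481.01
Taxable wages = $3218.00 − $481.01 = $2736.99
Local income tax: $2736.99 × 0.035 = $95.79
State income tax: $2736.99 × 0.05 = $136.85
State disability insurance: $3218.00 × 0.015 = $48.27
Legal plan premium: $136.70
Total deductions = $257.44 + $223.57 + $95.79 + $136.85 + $48.27 + $136.70 = $898.62
Net pay = $3218.00 − $898.62 = $2319.38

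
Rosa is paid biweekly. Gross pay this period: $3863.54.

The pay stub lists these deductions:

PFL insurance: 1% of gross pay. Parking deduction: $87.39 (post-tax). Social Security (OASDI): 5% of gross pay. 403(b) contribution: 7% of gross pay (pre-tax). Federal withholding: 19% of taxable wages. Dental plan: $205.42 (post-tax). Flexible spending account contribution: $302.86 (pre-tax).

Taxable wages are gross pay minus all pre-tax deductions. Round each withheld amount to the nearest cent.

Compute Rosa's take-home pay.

Flexible spending account contribution: $302.86
403(b) contribution: $3863.54 × 0.07 = $270.45
Pre-tax total = $302.86 + $270.45 = $573.31
Taxable wages = $3863.54 − $573.31 = $3290.23
Federal withholding: $3290.23 × 0.19 = $625.14
Social Security (OASDI): $3863.54 × 0.05 = $193.18
PFL insurance: $3863.54 × 0.01 = $38.64
Dental plan: $205.42
Parking deduction: $87.39
Total deductions = $302.86 + $270.45 + $625.14 + $193.18 + $38.64 + $205.42 + $87.39 = $1723.08
Net pay = $3863.54 − $1723.08 = $2140.46

$2140.46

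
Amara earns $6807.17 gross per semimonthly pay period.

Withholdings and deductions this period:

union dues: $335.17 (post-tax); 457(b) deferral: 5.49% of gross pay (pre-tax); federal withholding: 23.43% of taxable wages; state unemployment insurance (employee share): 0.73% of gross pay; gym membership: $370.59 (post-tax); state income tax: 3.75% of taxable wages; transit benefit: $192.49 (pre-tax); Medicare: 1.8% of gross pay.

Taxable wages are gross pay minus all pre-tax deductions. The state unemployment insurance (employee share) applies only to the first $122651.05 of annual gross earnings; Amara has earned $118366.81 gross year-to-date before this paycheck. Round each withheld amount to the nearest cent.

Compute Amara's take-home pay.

Transit benefit: $192.49
457(b) deferral: $6807.17 × 0.0549 = $373.71
Pre-tax total = $192.49 + $373.71 = $566.20
Taxable wages = $6807.17 − $566.20 = $6240.97
Federal withholding: $6240.97 × 0.2343 = $1462.26
State income tax: $6240.97 × 0.0375 = $234.04
Medicare: $6807.17 × 0.018 = $122.53
State unemployment insurance (employee share): only $122651.05 − $118366.81 = $4284.24 of this check is subject → $4284.24 × 0.0073 = $31.27
Union dues: $335.17
Gym membership: $370.59
Total deductions = $192.49 + $373.71 + $1462.26 + $234.04 + $122.53 + $31.27 + $335.17 + $370.59 = $3122.06
Net pay = $6807.17 − $3122.06 = $3685.11

$3685.11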